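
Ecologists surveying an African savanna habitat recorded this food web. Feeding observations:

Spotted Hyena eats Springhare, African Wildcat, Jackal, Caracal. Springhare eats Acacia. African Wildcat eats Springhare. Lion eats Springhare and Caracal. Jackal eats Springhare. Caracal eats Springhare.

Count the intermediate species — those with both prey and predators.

Intermediate species (has both prey and predators): Springhare, Jackal, Caracal, African Wildcat.
Count: 4.

4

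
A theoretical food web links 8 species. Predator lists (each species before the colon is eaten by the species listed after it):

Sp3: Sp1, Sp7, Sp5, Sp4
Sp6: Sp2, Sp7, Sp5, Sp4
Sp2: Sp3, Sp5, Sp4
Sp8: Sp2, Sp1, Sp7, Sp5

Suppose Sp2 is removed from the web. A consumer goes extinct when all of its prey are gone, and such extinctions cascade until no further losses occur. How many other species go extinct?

1

Remove Sp2.
Round 1: Sp3 (all prey gone) → extinct.
No further losses. Total secondary extinctions: 1.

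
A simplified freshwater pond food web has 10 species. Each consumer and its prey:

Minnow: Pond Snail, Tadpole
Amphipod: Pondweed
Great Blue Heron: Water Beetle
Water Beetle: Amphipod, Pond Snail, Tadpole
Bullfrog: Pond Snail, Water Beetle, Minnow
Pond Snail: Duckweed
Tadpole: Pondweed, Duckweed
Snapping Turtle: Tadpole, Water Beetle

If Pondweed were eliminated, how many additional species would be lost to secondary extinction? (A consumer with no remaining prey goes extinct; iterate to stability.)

Remove Pondweed.
Round 1: Amphipod (all prey gone) → extinct.
No further losses. Total secondary extinctions: 1.

1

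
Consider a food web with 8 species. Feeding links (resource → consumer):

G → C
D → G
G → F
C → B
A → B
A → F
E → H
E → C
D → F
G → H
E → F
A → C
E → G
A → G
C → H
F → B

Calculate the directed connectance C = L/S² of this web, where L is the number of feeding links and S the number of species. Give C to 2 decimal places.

The web has S = 8 species and L = 16 feeding links.
C = L / S² = 16 / 64 = 0.2500 ≈ 0.25.

C = 0.25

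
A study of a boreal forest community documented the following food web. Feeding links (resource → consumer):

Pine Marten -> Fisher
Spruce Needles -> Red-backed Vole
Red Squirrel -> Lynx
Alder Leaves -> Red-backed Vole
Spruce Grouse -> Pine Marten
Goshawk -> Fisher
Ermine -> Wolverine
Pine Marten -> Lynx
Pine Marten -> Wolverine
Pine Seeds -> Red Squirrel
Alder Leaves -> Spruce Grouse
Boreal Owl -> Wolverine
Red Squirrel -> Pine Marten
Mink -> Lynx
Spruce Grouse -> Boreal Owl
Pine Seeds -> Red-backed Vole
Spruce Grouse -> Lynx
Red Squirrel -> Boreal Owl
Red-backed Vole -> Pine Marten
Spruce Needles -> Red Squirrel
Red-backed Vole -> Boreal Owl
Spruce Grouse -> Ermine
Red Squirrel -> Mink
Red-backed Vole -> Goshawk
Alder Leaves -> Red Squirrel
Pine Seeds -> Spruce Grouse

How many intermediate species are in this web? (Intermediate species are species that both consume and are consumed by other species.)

Intermediate species (has both prey and predators): Red-backed Vole, Spruce Grouse, Red Squirrel, Ermine, Mink, Pine Marten, Boreal Owl, Goshawk.
Count: 8.

8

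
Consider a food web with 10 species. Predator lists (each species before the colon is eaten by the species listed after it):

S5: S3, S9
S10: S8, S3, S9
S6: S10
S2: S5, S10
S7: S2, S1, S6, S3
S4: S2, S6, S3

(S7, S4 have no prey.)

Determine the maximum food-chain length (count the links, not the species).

One longest chain: S7 → S2 → S10 → S8.
It has 4 species and 3 links.

3 links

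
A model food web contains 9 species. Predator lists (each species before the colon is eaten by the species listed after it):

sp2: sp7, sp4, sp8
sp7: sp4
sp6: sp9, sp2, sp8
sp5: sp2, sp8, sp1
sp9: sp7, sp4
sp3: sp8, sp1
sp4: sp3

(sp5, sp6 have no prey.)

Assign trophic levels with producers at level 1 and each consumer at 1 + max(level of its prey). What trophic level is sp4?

Trophic level 4

sp6 is a producer → level 1.
sp9 eats sp6 → level 2.
sp7 eats sp9 (level 2); other prey at levels: sp2 2 → level 3.
sp4 eats sp7 (level 3); other prey at levels: sp9 2, sp2 2 → level 4.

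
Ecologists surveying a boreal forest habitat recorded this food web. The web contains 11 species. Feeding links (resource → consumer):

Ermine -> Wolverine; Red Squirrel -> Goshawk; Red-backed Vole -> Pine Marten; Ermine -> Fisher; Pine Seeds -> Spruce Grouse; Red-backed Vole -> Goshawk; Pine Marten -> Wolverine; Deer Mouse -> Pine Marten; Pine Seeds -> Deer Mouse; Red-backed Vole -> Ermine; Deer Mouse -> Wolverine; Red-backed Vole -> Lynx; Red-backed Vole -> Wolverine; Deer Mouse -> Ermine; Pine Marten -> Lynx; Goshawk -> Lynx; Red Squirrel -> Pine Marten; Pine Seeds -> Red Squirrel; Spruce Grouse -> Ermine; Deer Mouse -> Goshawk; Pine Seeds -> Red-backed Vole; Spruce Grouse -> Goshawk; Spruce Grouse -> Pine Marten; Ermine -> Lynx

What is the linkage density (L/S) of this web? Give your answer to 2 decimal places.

L/S = 2.18

There are L = 24 links among S = 11 species.
L/S = 24/11 = 2.1818 ≈ 2.18.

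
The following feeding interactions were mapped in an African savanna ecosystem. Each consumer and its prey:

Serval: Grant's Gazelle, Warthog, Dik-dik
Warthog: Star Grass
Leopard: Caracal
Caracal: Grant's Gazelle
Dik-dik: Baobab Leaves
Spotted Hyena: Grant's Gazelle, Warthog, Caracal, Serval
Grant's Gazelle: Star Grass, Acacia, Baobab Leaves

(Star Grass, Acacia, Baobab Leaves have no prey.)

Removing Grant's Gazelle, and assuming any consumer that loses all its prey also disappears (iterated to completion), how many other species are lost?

2

Remove Grant's Gazelle.
Round 1: Caracal (all prey gone) → extinct.
Round 2: Leopard (all prey gone) → extinct.
No further losses. Total secondary extinctions: 2.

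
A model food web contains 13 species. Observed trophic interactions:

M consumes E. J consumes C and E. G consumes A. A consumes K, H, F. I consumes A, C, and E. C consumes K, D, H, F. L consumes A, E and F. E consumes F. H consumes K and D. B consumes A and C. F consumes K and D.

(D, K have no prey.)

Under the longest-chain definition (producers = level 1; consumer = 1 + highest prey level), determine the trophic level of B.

D is a producer → level 1.
H eats D (level 1); other prey at levels: K 1 → level 2.
A eats H (level 2); other prey at levels: K 1, F 2 → level 3.
B eats A (level 3); other prey at levels: C 3 → level 4.

Trophic level 4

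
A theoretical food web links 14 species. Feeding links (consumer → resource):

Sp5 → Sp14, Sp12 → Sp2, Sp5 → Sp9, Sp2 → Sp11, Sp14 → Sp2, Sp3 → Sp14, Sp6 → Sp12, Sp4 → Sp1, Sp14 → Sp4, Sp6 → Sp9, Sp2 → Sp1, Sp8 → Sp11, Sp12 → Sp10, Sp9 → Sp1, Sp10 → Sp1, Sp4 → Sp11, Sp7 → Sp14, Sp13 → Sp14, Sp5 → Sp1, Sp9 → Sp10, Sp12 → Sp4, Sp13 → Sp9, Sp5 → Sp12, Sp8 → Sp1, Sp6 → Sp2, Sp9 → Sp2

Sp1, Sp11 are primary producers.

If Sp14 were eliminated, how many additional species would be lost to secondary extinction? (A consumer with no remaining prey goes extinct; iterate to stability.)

2

Remove Sp14.
Round 1: Sp3 (all prey gone), Sp7 (all prey gone) → extinct.
No further losses. Total secondary extinctions: 2.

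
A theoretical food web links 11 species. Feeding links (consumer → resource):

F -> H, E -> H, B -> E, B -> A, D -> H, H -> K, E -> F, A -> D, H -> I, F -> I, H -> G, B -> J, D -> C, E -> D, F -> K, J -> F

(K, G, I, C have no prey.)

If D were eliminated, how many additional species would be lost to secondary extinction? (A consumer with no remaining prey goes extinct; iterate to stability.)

1

Remove D.
Round 1: A (all prey gone) → extinct.
No further losses. Total secondary extinctions: 1.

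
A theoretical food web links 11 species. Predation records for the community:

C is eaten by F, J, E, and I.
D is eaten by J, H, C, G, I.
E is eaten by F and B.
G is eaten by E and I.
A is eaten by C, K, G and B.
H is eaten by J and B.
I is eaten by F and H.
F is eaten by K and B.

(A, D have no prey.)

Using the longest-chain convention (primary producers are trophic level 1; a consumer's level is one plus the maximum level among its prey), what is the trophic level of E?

Trophic level 3

A is a producer → level 1.
G eats A (level 1); other prey at levels: D 1 → level 2.
E eats G (level 2); other prey at levels: C 2 → level 3.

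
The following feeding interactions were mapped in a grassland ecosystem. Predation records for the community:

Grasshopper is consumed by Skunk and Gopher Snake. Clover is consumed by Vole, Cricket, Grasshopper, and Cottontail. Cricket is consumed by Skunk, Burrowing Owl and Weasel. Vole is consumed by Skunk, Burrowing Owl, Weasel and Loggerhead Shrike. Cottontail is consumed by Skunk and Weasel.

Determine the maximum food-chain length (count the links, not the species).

2 links

One longest chain: Clover → Vole → Weasel.
It has 3 species and 2 links.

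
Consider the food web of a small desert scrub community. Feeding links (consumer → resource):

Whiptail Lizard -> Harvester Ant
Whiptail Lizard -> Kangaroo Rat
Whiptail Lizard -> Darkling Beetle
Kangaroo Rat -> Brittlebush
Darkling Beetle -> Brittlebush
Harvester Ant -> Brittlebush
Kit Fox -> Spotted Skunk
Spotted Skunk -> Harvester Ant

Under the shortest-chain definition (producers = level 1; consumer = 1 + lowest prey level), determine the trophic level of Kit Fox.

Brittlebush is a producer → level 1.
Harvester Ant eats Brittlebush → level 2.
Spotted Skunk eats Harvester Ant → level 3.
Kit Fox eats Spotted Skunk → level 4.
No prey of Kit Fox is below level 3, so 4 is the minimum.

Trophic level 4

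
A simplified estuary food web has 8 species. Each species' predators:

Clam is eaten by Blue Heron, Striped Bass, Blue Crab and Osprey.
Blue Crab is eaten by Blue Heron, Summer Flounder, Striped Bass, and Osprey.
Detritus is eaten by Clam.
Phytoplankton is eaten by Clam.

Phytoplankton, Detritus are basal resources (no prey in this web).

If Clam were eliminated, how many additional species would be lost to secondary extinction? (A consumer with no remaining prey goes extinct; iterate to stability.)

5

Remove Clam.
Round 1: Blue Crab (all prey gone) → extinct.
Round 2: Striped Bass (all prey gone), Blue Heron (all prey gone), Osprey (all prey gone), Summer Flounder (all prey gone) → extinct.
No further losses. Total secondary extinctions: 5.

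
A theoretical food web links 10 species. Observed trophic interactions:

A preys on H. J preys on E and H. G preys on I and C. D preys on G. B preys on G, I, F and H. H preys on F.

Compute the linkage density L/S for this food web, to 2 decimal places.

L/S = 1.10

There are L = 11 links among S = 10 species.
L/S = 11/10 = 1.1000 ≈ 1.10.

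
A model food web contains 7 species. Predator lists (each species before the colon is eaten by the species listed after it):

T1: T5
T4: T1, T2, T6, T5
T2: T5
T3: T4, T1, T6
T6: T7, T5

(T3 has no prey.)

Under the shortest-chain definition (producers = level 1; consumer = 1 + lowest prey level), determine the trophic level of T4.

T3 is a producer → level 1.
T4 eats T3 → level 2.

Trophic level 2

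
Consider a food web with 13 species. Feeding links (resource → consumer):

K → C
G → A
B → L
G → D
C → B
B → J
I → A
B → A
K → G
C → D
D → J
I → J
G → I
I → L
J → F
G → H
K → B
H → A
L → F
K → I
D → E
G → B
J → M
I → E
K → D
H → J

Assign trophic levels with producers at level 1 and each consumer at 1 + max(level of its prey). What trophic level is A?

K is a producer → level 1.
G eats K → level 2.
H eats G → level 3.
A eats H (level 3); other prey at levels: G 2, I 3, B 3 → level 4.

Trophic level 4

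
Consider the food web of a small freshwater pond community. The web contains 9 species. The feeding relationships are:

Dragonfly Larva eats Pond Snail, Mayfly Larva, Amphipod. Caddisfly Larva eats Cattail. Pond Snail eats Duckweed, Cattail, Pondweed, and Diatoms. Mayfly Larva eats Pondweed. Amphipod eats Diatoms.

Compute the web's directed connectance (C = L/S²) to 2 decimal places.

C = 0.12

The web has S = 9 species and L = 10 feeding links.
C = L / S² = 10 / 81 = 0.1235 ≈ 0.12.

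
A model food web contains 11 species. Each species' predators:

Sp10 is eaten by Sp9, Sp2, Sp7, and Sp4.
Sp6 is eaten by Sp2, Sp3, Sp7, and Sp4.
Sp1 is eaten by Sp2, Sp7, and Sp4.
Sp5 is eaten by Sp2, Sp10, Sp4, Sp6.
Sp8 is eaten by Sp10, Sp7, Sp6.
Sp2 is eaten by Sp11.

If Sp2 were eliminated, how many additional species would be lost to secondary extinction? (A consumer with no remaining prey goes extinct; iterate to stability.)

1

Remove Sp2.
Round 1: Sp11 (all prey gone) → extinct.
No further losses. Total secondary extinctions: 1.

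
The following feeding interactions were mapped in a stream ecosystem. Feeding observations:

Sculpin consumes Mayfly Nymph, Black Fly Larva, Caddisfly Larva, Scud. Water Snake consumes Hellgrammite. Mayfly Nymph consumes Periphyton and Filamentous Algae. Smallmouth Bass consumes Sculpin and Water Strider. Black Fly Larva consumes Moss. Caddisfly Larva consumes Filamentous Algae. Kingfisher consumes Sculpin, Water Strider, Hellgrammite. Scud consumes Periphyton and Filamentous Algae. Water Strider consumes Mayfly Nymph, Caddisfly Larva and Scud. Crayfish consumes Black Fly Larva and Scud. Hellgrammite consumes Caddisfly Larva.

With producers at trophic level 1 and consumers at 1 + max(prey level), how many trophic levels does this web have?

4

Producers (level 1): Filamentous Algae, Moss, Periphyton.
Filamentous Algae → Mayfly Nymph → Sculpin → Kingfisher gives Kingfisher level 4.
No species has a prey at level 4, so no species reaches level 5.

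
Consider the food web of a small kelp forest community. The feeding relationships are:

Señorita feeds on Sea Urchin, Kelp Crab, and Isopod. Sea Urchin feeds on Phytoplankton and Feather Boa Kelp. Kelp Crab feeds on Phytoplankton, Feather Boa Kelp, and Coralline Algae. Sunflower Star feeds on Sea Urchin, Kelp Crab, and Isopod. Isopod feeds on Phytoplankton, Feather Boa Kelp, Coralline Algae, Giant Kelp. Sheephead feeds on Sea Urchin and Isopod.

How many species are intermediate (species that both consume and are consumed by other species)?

3

Intermediate species (has both prey and predators): Isopod, Kelp Crab, Sea Urchin.
Count: 3.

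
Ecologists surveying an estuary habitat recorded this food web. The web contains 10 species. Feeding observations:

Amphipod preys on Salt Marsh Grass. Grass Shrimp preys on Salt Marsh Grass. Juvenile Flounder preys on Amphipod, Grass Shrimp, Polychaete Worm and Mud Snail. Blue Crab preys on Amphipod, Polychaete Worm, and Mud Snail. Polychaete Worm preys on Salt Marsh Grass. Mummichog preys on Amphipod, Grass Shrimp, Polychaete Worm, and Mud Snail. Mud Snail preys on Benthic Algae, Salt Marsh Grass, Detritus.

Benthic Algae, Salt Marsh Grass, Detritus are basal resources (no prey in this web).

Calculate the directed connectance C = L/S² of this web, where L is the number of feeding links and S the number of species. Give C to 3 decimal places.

The web has S = 10 species and L = 17 feeding links.
C = L / S² = 17 / 100 = 0.1700 ≈ 0.170.

C = 0.170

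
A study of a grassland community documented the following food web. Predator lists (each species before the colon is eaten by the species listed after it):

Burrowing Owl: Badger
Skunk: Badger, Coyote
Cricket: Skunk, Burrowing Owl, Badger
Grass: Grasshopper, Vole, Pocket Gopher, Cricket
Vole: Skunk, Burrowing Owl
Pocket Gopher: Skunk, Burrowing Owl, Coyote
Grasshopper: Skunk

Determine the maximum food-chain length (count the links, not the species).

One longest chain: Grass → Grasshopper → Skunk → Badger.
It has 4 species and 3 links.

3 links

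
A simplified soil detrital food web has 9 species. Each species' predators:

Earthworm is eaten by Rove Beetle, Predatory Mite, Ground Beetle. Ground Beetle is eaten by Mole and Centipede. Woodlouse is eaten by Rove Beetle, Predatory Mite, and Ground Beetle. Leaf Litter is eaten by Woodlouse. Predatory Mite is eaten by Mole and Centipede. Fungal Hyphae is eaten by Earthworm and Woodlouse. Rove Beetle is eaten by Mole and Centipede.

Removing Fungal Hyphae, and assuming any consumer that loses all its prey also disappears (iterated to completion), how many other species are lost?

1

Remove Fungal Hyphae.
Round 1: Earthworm (all prey gone) → extinct.
No further losses. Total secondary extinctions: 1.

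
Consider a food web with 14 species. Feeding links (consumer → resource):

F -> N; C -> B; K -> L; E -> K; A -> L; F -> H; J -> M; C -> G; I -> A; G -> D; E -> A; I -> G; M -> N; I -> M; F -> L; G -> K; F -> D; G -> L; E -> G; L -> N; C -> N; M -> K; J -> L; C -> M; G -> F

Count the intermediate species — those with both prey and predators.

Intermediate species (has both prey and predators): L, A, F, K, G, M.
Count: 6.

6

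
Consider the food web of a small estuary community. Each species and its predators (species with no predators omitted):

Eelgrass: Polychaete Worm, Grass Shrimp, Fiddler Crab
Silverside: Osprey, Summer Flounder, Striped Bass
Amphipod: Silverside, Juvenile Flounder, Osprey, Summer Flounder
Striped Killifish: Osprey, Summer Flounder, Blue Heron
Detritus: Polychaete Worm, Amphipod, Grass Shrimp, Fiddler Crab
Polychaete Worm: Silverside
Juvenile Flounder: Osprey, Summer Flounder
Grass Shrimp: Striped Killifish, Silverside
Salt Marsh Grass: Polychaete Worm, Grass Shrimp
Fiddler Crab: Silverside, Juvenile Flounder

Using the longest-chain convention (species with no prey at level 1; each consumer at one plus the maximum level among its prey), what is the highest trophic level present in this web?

Basal resources (level 1): Detritus, Eelgrass, Salt Marsh Grass.
Detritus → Grass Shrimp → Striped Killifish → Blue Heron gives Blue Heron level 4.
No species has a prey at level 4, so no species reaches level 5.

4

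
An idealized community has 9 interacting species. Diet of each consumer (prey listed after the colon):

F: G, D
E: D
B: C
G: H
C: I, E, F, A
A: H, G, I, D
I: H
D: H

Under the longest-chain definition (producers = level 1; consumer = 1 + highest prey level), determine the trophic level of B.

Trophic level 5

H is a producer → level 1.
D eats H → level 2.
E eats D → level 3.
C eats E (level 3); other prey at levels: I 2, F 3, A 3 → level 4.
B eats C → level 5.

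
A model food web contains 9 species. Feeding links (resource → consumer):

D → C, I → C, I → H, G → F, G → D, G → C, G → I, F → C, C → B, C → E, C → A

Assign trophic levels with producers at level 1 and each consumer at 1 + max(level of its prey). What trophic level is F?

Trophic level 2

G is a producer → level 1.
F eats G → level 2.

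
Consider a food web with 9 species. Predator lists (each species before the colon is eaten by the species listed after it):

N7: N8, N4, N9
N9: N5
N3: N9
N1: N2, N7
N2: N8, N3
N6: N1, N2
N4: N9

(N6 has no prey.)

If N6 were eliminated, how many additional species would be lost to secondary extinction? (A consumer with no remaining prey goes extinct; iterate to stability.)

8

Remove N6.
Round 1: N1 (all prey gone) → extinct.
Round 2: N2 (all prey gone), N7 (all prey gone) → extinct.
Round 3: N8 (all prey gone), N3 (all prey gone), N4 (all prey gone) → extinct.
Round 4: N9 (all prey gone) → extinct.
Round 5: N5 (all prey gone) → extinct.
No further losses. Total secondary extinctions: 8.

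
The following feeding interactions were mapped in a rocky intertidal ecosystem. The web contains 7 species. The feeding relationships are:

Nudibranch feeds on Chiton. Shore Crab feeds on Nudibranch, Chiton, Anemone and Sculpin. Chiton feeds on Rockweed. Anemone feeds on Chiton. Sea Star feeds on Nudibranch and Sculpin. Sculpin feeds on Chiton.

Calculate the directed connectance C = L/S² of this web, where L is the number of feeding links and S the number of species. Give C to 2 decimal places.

The web has S = 7 species and L = 10 feeding links.
C = L / S² = 10 / 49 = 0.2041 ≈ 0.20.

C = 0.20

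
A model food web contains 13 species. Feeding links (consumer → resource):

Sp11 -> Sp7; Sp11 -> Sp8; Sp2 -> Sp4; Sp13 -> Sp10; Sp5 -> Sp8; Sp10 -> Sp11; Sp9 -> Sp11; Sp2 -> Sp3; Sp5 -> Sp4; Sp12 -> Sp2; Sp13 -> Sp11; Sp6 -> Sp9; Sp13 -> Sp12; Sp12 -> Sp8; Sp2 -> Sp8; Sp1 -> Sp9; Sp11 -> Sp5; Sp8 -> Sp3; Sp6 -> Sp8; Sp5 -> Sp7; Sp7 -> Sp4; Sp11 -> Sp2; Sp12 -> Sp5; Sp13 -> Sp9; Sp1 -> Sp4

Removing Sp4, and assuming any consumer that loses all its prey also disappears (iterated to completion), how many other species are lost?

1

Remove Sp4.
Round 1: Sp7 (all prey gone) → extinct.
No further losses. Total secondary extinctions: 1.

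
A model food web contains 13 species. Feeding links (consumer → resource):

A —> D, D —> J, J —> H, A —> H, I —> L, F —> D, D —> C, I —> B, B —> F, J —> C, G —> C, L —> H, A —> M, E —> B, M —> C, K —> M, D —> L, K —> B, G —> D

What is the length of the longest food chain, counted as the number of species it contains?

6 species

One longest chain: H → L → D → F → B → K.
It has 6 species and 5 links.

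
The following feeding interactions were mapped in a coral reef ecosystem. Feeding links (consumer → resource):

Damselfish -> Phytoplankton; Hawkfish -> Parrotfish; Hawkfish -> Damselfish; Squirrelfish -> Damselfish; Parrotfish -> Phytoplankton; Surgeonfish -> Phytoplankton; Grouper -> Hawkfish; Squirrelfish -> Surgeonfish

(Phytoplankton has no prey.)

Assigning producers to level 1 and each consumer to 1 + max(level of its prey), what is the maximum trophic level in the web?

4

Producers (level 1): Phytoplankton.
Phytoplankton → Damselfish → Hawkfish → Grouper gives Grouper level 4.
No species has a prey at level 4, so no species reaches level 5.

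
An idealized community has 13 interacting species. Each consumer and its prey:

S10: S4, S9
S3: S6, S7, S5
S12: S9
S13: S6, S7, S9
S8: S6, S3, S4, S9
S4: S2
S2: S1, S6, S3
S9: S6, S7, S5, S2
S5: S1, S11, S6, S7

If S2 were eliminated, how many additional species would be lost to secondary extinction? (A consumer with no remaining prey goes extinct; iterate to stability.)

1

Remove S2.
Round 1: S4 (all prey gone) → extinct.
No further losses. Total secondary extinctions: 1.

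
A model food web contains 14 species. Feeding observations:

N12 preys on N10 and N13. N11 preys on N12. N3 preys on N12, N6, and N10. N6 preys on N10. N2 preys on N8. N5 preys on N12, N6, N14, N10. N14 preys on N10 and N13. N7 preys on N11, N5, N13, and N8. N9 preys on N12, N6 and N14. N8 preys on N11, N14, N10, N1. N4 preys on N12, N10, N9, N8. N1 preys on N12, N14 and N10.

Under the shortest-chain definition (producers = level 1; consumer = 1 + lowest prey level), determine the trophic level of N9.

N13 is a producer → level 1.
N12 eats N13 → level 2.
N9 eats N12 → level 3.
No prey of N9 is below level 2, so 3 is the minimum.

Trophic level 3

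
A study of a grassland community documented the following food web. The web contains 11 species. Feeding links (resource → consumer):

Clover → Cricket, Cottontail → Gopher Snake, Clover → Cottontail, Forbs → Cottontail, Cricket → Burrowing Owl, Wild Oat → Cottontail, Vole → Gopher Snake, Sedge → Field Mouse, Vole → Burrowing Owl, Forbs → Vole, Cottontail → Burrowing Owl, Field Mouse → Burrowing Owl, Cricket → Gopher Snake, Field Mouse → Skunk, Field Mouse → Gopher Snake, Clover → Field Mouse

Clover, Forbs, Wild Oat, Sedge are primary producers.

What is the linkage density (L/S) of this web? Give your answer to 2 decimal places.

There are L = 16 links among S = 11 species.
L/S = 16/11 = 1.4545 ≈ 1.45.

L/S = 1.45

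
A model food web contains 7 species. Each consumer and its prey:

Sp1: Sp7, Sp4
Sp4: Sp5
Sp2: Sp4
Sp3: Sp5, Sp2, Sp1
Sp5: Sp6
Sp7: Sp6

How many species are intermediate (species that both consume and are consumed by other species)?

5

Intermediate species (has both prey and predators): Sp7, Sp5, Sp4, Sp2, Sp1.
Count: 5.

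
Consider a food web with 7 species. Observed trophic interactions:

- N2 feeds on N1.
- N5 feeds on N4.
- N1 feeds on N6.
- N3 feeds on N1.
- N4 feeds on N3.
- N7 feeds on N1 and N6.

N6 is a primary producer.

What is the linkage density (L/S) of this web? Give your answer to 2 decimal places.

There are L = 7 links among S = 7 species.
L/S = 7/7 = 1.0000 ≈ 1.00.

L/S = 1.00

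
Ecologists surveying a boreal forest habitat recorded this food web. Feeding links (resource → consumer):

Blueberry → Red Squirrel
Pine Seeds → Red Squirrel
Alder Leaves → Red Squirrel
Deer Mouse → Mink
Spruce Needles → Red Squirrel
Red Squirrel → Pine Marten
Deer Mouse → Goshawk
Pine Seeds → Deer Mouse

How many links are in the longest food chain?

One longest chain: Pine Seeds → Deer Mouse → Mink.
It has 3 species and 2 links.

2 links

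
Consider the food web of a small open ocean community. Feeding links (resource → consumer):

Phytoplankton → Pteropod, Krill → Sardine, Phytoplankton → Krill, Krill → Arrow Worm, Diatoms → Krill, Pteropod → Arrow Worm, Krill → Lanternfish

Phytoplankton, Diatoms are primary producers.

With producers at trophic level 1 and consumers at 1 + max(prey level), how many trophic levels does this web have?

3

Producers (level 1): Phytoplankton, Diatoms.
Phytoplankton → Krill → Sardine gives Sardine level 3.
No species has a prey at level 3, so no species reaches level 4.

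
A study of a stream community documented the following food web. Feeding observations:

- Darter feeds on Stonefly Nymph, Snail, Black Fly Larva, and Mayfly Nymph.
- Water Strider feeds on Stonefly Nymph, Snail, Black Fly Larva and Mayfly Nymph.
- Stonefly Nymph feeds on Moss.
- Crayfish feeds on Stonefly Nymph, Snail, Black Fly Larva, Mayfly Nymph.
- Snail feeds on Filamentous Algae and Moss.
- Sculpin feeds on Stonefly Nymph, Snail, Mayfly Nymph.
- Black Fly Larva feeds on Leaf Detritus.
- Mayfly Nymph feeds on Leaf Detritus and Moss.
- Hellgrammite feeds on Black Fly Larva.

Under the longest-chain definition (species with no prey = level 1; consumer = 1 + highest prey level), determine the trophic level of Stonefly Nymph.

Trophic level 2

Moss has no prey (basal) → level 1.
Stonefly Nymph eats Moss → level 2.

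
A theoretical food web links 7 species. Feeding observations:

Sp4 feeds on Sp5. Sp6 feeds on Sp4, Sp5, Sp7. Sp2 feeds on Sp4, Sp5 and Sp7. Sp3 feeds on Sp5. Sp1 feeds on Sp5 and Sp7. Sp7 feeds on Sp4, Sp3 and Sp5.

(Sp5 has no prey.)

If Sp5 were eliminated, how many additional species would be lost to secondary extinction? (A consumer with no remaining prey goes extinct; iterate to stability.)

6

Remove Sp5.
Round 1: Sp4 (all prey gone), Sp3 (all prey gone) → extinct.
Round 2: Sp7 (all prey gone) → extinct.
Round 3: Sp6 (all prey gone), Sp2 (all prey gone), Sp1 (all prey gone) → extinct.
No further losses. Total secondary extinctions: 6.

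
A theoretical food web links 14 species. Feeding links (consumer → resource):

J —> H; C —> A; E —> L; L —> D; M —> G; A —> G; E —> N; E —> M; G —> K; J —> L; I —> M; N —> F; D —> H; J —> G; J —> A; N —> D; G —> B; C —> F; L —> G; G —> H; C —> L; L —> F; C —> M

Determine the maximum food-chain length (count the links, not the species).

One longest chain: H → G → M → C.
It has 4 species and 3 links.

3 links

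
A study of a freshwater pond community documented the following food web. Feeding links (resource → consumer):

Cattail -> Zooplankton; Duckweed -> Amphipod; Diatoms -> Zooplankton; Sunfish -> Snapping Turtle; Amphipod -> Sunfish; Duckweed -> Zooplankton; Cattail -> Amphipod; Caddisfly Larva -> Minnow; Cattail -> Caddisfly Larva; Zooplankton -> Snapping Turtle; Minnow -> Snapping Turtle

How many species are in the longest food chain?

One longest chain: Cattail → Amphipod → Sunfish → Snapping Turtle.
It has 4 species and 3 links.

4 species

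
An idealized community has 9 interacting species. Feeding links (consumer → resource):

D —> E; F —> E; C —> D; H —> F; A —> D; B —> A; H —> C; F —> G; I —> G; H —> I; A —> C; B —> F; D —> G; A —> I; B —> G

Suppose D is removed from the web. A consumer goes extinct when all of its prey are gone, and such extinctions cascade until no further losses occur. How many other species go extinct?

Remove D.
Round 1: C (all prey gone) → extinct.
No further losses. Total secondary extinctions: 1.

1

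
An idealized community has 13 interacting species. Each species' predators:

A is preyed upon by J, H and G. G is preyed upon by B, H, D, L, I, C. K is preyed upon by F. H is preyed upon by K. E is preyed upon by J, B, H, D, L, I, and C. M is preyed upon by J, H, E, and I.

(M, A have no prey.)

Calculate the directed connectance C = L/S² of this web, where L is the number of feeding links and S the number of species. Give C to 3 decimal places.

C = 0.130

The web has S = 13 species and L = 22 feeding links.
C = L / S² = 22 / 169 = 0.1302 ≈ 0.130.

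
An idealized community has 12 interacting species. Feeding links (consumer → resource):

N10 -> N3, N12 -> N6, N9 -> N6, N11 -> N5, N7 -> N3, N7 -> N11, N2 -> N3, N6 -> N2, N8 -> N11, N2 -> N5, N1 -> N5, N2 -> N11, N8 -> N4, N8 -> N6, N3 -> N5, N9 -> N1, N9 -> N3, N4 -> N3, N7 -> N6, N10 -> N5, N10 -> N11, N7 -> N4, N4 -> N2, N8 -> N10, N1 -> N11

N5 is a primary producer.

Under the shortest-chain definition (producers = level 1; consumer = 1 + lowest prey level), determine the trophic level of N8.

N5 is a producer → level 1.
N11 eats N5 → level 2.
N8 eats N11 → level 3.
No prey of N8 is below level 2, so 3 is the minimum.

Trophic level 3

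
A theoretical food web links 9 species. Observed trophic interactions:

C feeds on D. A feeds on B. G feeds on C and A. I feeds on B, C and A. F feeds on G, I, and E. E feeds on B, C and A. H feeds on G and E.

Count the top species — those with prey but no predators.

2

Top species (has prey, but nothing eats it): H, F.
Count: 2.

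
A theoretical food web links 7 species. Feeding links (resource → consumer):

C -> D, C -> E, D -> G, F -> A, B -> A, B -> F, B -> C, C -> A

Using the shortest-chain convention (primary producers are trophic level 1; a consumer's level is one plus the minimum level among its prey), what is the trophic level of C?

B is a producer → level 1.
C eats B → level 2.

Trophic level 2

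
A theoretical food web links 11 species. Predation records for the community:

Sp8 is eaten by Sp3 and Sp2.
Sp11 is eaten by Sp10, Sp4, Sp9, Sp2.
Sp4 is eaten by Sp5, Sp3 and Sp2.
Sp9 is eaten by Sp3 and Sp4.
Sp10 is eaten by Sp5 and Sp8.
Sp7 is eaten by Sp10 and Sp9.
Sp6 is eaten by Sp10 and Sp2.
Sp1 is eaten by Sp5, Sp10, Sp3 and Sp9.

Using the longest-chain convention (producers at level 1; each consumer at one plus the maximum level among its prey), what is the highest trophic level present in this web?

Producers (level 1): Sp1, Sp11, Sp6, Sp7.
Sp1 → Sp10 → Sp8 → Sp3 gives Sp3 level 4.
No species has a prey at level 4, so no species reaches level 5.

4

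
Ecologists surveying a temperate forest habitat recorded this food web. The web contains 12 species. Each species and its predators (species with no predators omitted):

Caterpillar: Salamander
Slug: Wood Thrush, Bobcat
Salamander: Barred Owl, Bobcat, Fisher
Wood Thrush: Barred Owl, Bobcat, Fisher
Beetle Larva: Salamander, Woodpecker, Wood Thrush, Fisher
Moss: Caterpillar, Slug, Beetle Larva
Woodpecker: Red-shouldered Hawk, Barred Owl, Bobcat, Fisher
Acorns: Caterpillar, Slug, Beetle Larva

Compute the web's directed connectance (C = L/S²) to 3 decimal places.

The web has S = 12 species and L = 23 feeding links.
C = L / S² = 23 / 144 = 0.1597 ≈ 0.160.

C = 0.160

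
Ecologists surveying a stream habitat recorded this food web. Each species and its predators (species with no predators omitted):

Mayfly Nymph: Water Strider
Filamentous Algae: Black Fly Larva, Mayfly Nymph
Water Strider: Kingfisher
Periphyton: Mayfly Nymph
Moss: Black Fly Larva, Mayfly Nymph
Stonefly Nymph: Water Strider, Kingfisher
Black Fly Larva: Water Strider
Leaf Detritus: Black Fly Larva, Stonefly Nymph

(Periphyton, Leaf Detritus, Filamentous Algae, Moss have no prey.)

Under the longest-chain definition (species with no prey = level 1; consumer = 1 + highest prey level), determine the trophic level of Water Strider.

Leaf Detritus has no prey (basal) → level 1.
Black Fly Larva eats Leaf Detritus (level 1); other prey at levels: Filamentous Algae 1, Moss 1 → level 2.
Water Strider eats Black Fly Larva (level 2); other prey at levels: Stonefly Nymph 2, Mayfly Nymph 2 → level 3.

Trophic level 3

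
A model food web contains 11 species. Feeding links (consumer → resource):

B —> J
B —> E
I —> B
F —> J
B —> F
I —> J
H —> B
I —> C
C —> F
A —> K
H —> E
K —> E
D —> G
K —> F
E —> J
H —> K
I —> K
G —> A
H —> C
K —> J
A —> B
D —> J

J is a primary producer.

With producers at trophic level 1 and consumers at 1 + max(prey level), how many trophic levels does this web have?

Producers (level 1): J.
J → E → B → A → G → D gives D level 6.
No species has a prey at level 6, so no species reaches level 7.

6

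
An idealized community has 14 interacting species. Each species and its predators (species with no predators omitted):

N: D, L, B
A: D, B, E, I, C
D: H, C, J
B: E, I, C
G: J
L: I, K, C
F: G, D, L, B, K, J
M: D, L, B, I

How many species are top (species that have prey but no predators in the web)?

6

Top species (has prey, but nothing eats it): E, I, H, K, C, J.
Count: 6.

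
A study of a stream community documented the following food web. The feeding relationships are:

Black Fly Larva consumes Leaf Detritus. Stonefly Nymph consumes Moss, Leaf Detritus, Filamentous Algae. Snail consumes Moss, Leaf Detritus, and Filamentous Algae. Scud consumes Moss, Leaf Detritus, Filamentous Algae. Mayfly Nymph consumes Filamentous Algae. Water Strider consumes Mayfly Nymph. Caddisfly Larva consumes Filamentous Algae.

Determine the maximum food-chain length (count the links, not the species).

2 links

One longest chain: Filamentous Algae → Mayfly Nymph → Water Strider.
It has 3 species and 2 links.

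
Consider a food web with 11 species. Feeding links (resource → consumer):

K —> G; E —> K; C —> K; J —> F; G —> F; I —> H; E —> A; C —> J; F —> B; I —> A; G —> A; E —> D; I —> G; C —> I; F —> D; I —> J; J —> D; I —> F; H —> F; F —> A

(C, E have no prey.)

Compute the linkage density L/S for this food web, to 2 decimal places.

There are L = 20 links among S = 11 species.
L/S = 20/11 = 1.8182 ≈ 1.82.

L/S = 1.82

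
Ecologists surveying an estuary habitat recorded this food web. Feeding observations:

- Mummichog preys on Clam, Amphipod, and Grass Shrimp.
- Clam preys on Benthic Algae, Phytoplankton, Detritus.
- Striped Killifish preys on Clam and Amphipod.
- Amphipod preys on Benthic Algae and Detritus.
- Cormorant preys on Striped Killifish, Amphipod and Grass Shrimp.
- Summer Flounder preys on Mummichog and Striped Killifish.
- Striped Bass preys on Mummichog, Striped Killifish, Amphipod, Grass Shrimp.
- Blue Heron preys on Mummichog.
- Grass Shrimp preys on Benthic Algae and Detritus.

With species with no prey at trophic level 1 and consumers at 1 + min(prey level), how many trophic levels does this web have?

4

Basal resources (level 1): Benthic Algae, Phytoplankton, Detritus.
Following each consumer down to its lowest-level prey: Benthic Algae → Amphipod → Mummichog → Summer Flounder (levels 1 through 4).
All prey of Summer Flounder (Mummichog 3, Striped Killifish 3) are at level 3 or above, so Summer Flounder is at level 1 + 3 = 4.
Every consumer has at least one prey at level 3 or below, so none exceeds level 4.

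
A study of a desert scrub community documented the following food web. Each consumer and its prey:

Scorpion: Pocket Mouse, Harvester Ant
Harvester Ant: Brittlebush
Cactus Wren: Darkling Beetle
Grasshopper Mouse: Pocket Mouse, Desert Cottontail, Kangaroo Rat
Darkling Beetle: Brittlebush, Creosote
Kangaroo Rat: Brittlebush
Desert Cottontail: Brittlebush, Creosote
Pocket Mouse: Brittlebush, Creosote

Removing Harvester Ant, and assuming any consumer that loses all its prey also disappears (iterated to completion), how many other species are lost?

Remove Harvester Ant.
Every predator of it retains at least one other prey: Scorpion still has Pocket Mouse.
No consumer loses all prey, so no secondary extinctions occur.

0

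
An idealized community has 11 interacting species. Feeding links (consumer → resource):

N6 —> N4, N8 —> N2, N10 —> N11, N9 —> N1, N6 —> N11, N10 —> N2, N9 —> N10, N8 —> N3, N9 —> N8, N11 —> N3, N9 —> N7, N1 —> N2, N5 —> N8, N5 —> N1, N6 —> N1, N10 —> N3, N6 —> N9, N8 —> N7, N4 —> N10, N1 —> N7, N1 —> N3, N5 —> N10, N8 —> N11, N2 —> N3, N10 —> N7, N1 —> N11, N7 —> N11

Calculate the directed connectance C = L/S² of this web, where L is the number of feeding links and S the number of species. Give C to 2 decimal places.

C = 0.22

The web has S = 11 species and L = 27 feeding links.
C = L / S² = 27 / 121 = 0.2231 ≈ 0.22.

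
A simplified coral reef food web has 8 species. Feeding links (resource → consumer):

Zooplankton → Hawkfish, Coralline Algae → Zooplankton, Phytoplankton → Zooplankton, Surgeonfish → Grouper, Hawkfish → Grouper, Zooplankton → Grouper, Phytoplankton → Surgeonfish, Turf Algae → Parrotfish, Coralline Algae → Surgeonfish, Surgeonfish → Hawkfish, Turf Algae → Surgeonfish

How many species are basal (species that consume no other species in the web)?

3

Basal species (no prey listed): Coralline Algae, Phytoplankton, Turf Algae.
Count: 3.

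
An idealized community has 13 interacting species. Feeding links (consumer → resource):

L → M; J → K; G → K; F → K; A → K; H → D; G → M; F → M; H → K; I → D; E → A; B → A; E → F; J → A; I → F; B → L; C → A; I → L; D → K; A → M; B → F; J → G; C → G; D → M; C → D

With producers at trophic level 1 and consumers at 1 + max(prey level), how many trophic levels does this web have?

Producers (level 1): K, M.
M → L → I gives I level 3.
No species has a prey at level 3, so no species reaches level 4.

3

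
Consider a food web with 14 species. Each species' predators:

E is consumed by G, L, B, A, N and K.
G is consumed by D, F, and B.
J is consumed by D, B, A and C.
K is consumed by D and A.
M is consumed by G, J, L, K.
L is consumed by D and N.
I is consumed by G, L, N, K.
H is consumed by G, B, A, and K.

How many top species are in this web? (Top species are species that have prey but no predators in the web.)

Top species (has prey, but nothing eats it): A, D, C, B, N, F.
Count: 6.

6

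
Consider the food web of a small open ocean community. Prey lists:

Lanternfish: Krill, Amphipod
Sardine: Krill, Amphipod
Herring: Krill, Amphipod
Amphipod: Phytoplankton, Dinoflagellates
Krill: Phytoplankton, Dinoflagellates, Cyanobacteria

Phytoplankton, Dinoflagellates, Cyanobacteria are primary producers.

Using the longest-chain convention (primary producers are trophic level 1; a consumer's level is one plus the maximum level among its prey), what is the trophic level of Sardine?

Phytoplankton is a producer → level 1.
Krill eats Phytoplankton (level 1); other prey at levels: Dinoflagellates 1, Cyanobacteria 1 → level 2.
Sardine eats Krill (level 2); other prey at levels: Amphipod 2 → level 3.

Trophic level 3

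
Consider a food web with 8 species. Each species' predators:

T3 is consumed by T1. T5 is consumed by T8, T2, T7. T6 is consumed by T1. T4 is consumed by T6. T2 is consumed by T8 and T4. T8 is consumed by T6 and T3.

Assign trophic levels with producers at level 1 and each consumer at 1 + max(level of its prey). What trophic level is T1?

T5 is a producer → level 1.
T2 eats T5 → level 2.
T8 eats T2 (level 2); other prey at levels: T5 1 → level 3.
T3 eats T8 → level 4.
T1 eats T3 (level 4); other prey at levels: T6 4 → level 5.

Trophic level 5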